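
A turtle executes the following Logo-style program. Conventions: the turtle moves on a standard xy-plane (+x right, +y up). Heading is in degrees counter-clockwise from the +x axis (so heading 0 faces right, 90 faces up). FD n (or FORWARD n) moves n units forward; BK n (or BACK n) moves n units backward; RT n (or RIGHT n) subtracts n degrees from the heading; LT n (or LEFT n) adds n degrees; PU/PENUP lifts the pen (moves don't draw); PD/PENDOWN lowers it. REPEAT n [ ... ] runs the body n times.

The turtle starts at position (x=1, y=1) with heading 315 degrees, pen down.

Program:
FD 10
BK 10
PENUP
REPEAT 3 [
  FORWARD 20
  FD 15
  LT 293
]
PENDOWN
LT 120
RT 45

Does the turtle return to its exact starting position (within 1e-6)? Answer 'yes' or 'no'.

Executing turtle program step by step:
Start: pos=(1,1), heading=315, pen down
FD 10: (1,1) -> (8.071,-6.071) [heading=315, draw]
BK 10: (8.071,-6.071) -> (1,1) [heading=315, draw]
PU: pen up
REPEAT 3 [
  -- iteration 1/3 --
  FD 20: (1,1) -> (15.142,-13.142) [heading=315, move]
  FD 15: (15.142,-13.142) -> (25.749,-23.749) [heading=315, move]
  LT 293: heading 315 -> 248
  -- iteration 2/3 --
  FD 20: (25.749,-23.749) -> (18.257,-42.292) [heading=248, move]
  FD 15: (18.257,-42.292) -> (12.638,-56.2) [heading=248, move]
  LT 293: heading 248 -> 181
  -- iteration 3/3 --
  FD 20: (12.638,-56.2) -> (-7.359,-56.549) [heading=181, move]
  FD 15: (-7.359,-56.549) -> (-22.357,-56.811) [heading=181, move]
  LT 293: heading 181 -> 114
]
PD: pen down
LT 120: heading 114 -> 234
RT 45: heading 234 -> 189
Final: pos=(-22.357,-56.811), heading=189, 2 segment(s) drawn

Start position: (1, 1)
Final position: (-22.357, -56.811)
Distance = 62.351; >= 1e-6 -> NOT closed

Answer: no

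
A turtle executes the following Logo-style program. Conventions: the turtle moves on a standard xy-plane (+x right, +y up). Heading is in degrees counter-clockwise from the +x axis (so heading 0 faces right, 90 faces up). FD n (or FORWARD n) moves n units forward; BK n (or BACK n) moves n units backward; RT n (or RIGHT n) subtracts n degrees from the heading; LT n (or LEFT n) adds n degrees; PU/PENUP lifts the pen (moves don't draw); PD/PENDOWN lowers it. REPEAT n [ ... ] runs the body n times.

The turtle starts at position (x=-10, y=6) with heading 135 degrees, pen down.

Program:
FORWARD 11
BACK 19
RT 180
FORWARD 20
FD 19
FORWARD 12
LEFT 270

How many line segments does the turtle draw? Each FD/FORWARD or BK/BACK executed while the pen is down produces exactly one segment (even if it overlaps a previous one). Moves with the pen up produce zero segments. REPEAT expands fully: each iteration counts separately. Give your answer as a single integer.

Answer: 5

Derivation:
Executing turtle program step by step:
Start: pos=(-10,6), heading=135, pen down
FD 11: (-10,6) -> (-17.778,13.778) [heading=135, draw]
BK 19: (-17.778,13.778) -> (-4.343,0.343) [heading=135, draw]
RT 180: heading 135 -> 315
FD 20: (-4.343,0.343) -> (9.799,-13.799) [heading=315, draw]
FD 19: (9.799,-13.799) -> (23.234,-27.234) [heading=315, draw]
FD 12: (23.234,-27.234) -> (31.719,-35.719) [heading=315, draw]
LT 270: heading 315 -> 225
Final: pos=(31.719,-35.719), heading=225, 5 segment(s) drawn
Segments drawn: 5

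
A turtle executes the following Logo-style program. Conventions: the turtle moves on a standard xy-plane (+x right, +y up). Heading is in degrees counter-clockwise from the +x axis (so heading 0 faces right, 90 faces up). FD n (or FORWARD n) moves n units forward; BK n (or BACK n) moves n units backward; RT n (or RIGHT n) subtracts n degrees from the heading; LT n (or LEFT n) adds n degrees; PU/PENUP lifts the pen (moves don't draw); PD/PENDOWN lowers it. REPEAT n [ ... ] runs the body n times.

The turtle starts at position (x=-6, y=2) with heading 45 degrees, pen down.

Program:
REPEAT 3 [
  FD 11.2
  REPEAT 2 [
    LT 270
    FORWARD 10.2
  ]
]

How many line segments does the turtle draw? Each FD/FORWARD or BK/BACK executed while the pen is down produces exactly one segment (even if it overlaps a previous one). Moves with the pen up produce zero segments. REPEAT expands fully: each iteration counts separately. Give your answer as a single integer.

Executing turtle program step by step:
Start: pos=(-6,2), heading=45, pen down
REPEAT 3 [
  -- iteration 1/3 --
  FD 11.2: (-6,2) -> (1.92,9.92) [heading=45, draw]
  REPEAT 2 [
    -- iteration 1/2 --
    LT 270: heading 45 -> 315
    FD 10.2: (1.92,9.92) -> (9.132,2.707) [heading=315, draw]
    -- iteration 2/2 --
    LT 270: heading 315 -> 225
    FD 10.2: (9.132,2.707) -> (1.92,-4.505) [heading=225, draw]
  ]
  -- iteration 2/3 --
  FD 11.2: (1.92,-4.505) -> (-6,-12.425) [heading=225, draw]
  REPEAT 2 [
    -- iteration 1/2 --
    LT 270: heading 225 -> 135
    FD 10.2: (-6,-12.425) -> (-13.212,-5.212) [heading=135, draw]
    -- iteration 2/2 --
    LT 270: heading 135 -> 45
    FD 10.2: (-13.212,-5.212) -> (-6,2) [heading=45, draw]
  ]
  -- iteration 3/3 --
  FD 11.2: (-6,2) -> (1.92,9.92) [heading=45, draw]
  REPEAT 2 [
    -- iteration 1/2 --
    LT 270: heading 45 -> 315
    FD 10.2: (1.92,9.92) -> (9.132,2.707) [heading=315, draw]
    -- iteration 2/2 --
    LT 270: heading 315 -> 225
    FD 10.2: (9.132,2.707) -> (1.92,-4.505) [heading=225, draw]
  ]
]
Final: pos=(1.92,-4.505), heading=225, 9 segment(s) drawn
Segments drawn: 9

Answer: 9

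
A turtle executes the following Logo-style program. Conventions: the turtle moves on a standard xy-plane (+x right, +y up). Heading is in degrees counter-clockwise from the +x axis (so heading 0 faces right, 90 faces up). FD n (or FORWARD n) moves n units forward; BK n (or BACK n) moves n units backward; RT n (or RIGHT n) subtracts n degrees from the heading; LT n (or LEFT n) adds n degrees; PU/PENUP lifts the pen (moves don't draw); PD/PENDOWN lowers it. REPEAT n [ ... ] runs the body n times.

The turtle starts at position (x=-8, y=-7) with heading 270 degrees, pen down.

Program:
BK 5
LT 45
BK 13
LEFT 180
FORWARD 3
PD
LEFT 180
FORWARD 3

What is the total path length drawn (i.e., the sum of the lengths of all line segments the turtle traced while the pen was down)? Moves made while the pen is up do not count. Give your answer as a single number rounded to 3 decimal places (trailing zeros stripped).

Answer: 24

Derivation:
Executing turtle program step by step:
Start: pos=(-8,-7), heading=270, pen down
BK 5: (-8,-7) -> (-8,-2) [heading=270, draw]
LT 45: heading 270 -> 315
BK 13: (-8,-2) -> (-17.192,7.192) [heading=315, draw]
LT 180: heading 315 -> 135
FD 3: (-17.192,7.192) -> (-19.314,9.314) [heading=135, draw]
PD: pen down
LT 180: heading 135 -> 315
FD 3: (-19.314,9.314) -> (-17.192,7.192) [heading=315, draw]
Final: pos=(-17.192,7.192), heading=315, 4 segment(s) drawn

Segment lengths:
  seg 1: (-8,-7) -> (-8,-2), length = 5
  seg 2: (-8,-2) -> (-17.192,7.192), length = 13
  seg 3: (-17.192,7.192) -> (-19.314,9.314), length = 3
  seg 4: (-19.314,9.314) -> (-17.192,7.192), length = 3
Total = 24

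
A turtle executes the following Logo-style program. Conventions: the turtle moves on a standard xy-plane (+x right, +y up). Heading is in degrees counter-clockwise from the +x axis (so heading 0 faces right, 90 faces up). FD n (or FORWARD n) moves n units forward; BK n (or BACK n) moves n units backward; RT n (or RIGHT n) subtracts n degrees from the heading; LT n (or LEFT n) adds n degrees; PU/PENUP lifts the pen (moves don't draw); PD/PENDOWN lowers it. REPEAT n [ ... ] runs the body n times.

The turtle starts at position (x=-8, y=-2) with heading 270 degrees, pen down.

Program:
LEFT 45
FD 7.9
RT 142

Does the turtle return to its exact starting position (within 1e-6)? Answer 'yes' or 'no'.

Executing turtle program step by step:
Start: pos=(-8,-2), heading=270, pen down
LT 45: heading 270 -> 315
FD 7.9: (-8,-2) -> (-2.414,-7.586) [heading=315, draw]
RT 142: heading 315 -> 173
Final: pos=(-2.414,-7.586), heading=173, 1 segment(s) drawn

Start position: (-8, -2)
Final position: (-2.414, -7.586)
Distance = 7.9; >= 1e-6 -> NOT closed

Answer: no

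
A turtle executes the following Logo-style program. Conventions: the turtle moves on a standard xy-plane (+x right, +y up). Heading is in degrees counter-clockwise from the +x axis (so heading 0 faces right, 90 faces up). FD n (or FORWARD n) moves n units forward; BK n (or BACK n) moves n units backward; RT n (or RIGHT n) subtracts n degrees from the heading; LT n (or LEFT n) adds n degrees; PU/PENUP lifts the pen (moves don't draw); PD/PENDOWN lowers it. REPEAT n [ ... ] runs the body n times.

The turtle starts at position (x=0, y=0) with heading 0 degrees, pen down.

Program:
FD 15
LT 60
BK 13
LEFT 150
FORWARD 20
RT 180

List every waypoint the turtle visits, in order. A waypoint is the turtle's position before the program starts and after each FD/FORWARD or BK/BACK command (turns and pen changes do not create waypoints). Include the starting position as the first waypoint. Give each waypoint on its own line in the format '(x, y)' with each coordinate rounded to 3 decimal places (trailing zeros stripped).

Executing turtle program step by step:
Start: pos=(0,0), heading=0, pen down
FD 15: (0,0) -> (15,0) [heading=0, draw]
LT 60: heading 0 -> 60
BK 13: (15,0) -> (8.5,-11.258) [heading=60, draw]
LT 150: heading 60 -> 210
FD 20: (8.5,-11.258) -> (-8.821,-21.258) [heading=210, draw]
RT 180: heading 210 -> 30
Final: pos=(-8.821,-21.258), heading=30, 3 segment(s) drawn
Waypoints (4 total):
(0, 0)
(15, 0)
(8.5, -11.258)
(-8.821, -21.258)

Answer: (0, 0)
(15, 0)
(8.5, -11.258)
(-8.821, -21.258)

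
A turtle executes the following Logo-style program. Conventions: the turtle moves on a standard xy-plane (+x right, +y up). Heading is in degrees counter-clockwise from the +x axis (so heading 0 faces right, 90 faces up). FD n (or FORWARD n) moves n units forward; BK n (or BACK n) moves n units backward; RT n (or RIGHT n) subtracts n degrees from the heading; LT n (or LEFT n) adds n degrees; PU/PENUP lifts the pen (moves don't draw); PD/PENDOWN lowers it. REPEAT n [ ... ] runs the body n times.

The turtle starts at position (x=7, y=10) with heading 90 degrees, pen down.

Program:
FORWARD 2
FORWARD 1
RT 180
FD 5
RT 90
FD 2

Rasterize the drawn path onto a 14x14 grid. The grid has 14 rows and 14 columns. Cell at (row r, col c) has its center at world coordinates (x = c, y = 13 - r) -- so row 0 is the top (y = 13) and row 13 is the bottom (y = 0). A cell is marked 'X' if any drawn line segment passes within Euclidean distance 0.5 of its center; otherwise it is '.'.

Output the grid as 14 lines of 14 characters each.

Segment 0: (7,10) -> (7,12)
Segment 1: (7,12) -> (7,13)
Segment 2: (7,13) -> (7,8)
Segment 3: (7,8) -> (5,8)

Answer: .......X......
.......X......
.......X......
.......X......
.......X......
.....XXX......
..............
..............
..............
..............
..............
..............
..............
..............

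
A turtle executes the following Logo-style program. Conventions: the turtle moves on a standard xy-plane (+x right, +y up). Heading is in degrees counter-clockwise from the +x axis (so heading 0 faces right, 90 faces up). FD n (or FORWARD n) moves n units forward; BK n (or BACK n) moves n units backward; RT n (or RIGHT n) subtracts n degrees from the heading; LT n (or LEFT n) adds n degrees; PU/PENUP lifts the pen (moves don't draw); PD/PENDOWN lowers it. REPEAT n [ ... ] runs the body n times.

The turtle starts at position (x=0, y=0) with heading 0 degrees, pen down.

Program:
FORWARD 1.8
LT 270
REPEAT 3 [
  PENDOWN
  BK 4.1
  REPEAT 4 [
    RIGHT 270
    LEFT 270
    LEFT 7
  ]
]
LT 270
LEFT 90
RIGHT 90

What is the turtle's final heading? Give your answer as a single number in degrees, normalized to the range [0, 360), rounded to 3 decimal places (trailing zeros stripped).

Answer: 264

Derivation:
Executing turtle program step by step:
Start: pos=(0,0), heading=0, pen down
FD 1.8: (0,0) -> (1.8,0) [heading=0, draw]
LT 270: heading 0 -> 270
REPEAT 3 [
  -- iteration 1/3 --
  PD: pen down
  BK 4.1: (1.8,0) -> (1.8,4.1) [heading=270, draw]
  REPEAT 4 [
    -- iteration 1/4 --
    RT 270: heading 270 -> 0
    LT 270: heading 0 -> 270
    LT 7: heading 270 -> 277
    -- iteration 2/4 --
    RT 270: heading 277 -> 7
    LT 270: heading 7 -> 277
    LT 7: heading 277 -> 284
    -- iteration 3/4 --
    RT 270: heading 284 -> 14
    LT 270: heading 14 -> 284
    LT 7: heading 284 -> 291
    -- iteration 4/4 --
    RT 270: heading 291 -> 21
    LT 270: heading 21 -> 291
    LT 7: heading 291 -> 298
  ]
  -- iteration 2/3 --
  PD: pen down
  BK 4.1: (1.8,4.1) -> (-0.125,7.72) [heading=298, draw]
  REPEAT 4 [
    -- iteration 1/4 --
    RT 270: heading 298 -> 28
    LT 270: heading 28 -> 298
    LT 7: heading 298 -> 305
    -- iteration 2/4 --
    RT 270: heading 305 -> 35
    LT 270: heading 35 -> 305
    LT 7: heading 305 -> 312
    -- iteration 3/4 --
    RT 270: heading 312 -> 42
    LT 270: heading 42 -> 312
    LT 7: heading 312 -> 319
    -- iteration 4/4 --
    RT 270: heading 319 -> 49
    LT 270: heading 49 -> 319
    LT 7: heading 319 -> 326
  ]
  -- iteration 3/3 --
  PD: pen down
  BK 4.1: (-0.125,7.72) -> (-3.524,10.013) [heading=326, draw]
  REPEAT 4 [
    -- iteration 1/4 --
    RT 270: heading 326 -> 56
    LT 270: heading 56 -> 326
    LT 7: heading 326 -> 333
    -- iteration 2/4 --
    RT 270: heading 333 -> 63
    LT 270: heading 63 -> 333
    LT 7: heading 333 -> 340
    -- iteration 3/4 --
    RT 270: heading 340 -> 70
    LT 270: heading 70 -> 340
    LT 7: heading 340 -> 347
    -- iteration 4/4 --
    RT 270: heading 347 -> 77
    LT 270: heading 77 -> 347
    LT 7: heading 347 -> 354
  ]
]
LT 270: heading 354 -> 264
LT 90: heading 264 -> 354
RT 90: heading 354 -> 264
Final: pos=(-3.524,10.013), heading=264, 4 segment(s) drawn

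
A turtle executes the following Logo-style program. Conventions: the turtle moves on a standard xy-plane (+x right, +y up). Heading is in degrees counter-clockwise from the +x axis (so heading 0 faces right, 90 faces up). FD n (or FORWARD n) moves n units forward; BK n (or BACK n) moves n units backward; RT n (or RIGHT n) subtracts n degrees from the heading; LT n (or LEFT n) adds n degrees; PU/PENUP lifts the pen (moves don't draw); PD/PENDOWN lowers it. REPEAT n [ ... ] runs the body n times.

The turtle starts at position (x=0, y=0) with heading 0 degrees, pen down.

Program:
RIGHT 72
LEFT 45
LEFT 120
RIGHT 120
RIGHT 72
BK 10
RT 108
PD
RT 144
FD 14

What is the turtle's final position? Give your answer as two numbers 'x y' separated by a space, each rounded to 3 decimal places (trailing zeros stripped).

Answer: 15.392 12.067

Derivation:
Executing turtle program step by step:
Start: pos=(0,0), heading=0, pen down
RT 72: heading 0 -> 288
LT 45: heading 288 -> 333
LT 120: heading 333 -> 93
RT 120: heading 93 -> 333
RT 72: heading 333 -> 261
BK 10: (0,0) -> (1.564,9.877) [heading=261, draw]
RT 108: heading 261 -> 153
PD: pen down
RT 144: heading 153 -> 9
FD 14: (1.564,9.877) -> (15.392,12.067) [heading=9, draw]
Final: pos=(15.392,12.067), heading=9, 2 segment(s) drawn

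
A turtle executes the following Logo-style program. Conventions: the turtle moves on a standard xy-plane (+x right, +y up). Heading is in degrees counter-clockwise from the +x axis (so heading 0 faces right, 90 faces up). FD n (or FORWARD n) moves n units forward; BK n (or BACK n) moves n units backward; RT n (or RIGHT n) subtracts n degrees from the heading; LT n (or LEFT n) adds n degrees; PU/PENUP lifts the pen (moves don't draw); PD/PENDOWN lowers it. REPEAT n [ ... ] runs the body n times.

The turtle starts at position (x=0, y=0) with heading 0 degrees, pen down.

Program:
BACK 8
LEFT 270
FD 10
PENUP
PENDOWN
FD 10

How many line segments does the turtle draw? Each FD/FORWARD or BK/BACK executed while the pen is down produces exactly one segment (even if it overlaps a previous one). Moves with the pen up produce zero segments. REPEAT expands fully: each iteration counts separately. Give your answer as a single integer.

Executing turtle program step by step:
Start: pos=(0,0), heading=0, pen down
BK 8: (0,0) -> (-8,0) [heading=0, draw]
LT 270: heading 0 -> 270
FD 10: (-8,0) -> (-8,-10) [heading=270, draw]
PU: pen up
PD: pen down
FD 10: (-8,-10) -> (-8,-20) [heading=270, draw]
Final: pos=(-8,-20), heading=270, 3 segment(s) drawn
Segments drawn: 3

Answer: 3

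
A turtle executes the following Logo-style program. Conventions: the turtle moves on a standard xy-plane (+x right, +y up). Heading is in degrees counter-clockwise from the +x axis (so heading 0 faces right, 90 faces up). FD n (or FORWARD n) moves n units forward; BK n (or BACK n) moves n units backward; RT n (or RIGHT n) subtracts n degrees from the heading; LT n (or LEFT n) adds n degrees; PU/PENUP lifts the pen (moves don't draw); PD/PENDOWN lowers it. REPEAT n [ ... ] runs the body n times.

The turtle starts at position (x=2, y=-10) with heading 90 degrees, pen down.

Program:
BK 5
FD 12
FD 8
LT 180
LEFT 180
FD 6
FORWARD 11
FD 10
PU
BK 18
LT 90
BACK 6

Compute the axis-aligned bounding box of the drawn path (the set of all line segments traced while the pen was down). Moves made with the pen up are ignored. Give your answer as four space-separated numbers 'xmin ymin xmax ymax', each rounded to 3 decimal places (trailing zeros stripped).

Executing turtle program step by step:
Start: pos=(2,-10), heading=90, pen down
BK 5: (2,-10) -> (2,-15) [heading=90, draw]
FD 12: (2,-15) -> (2,-3) [heading=90, draw]
FD 8: (2,-3) -> (2,5) [heading=90, draw]
LT 180: heading 90 -> 270
LT 180: heading 270 -> 90
FD 6: (2,5) -> (2,11) [heading=90, draw]
FD 11: (2,11) -> (2,22) [heading=90, draw]
FD 10: (2,22) -> (2,32) [heading=90, draw]
PU: pen up
BK 18: (2,32) -> (2,14) [heading=90, move]
LT 90: heading 90 -> 180
BK 6: (2,14) -> (8,14) [heading=180, move]
Final: pos=(8,14), heading=180, 6 segment(s) drawn

Segment endpoints: x in {2, 2, 2, 2, 2, 2, 2}, y in {-15, -10, -3, 5, 11, 22, 32}
xmin=2, ymin=-15, xmax=2, ymax=32

Answer: 2 -15 2 32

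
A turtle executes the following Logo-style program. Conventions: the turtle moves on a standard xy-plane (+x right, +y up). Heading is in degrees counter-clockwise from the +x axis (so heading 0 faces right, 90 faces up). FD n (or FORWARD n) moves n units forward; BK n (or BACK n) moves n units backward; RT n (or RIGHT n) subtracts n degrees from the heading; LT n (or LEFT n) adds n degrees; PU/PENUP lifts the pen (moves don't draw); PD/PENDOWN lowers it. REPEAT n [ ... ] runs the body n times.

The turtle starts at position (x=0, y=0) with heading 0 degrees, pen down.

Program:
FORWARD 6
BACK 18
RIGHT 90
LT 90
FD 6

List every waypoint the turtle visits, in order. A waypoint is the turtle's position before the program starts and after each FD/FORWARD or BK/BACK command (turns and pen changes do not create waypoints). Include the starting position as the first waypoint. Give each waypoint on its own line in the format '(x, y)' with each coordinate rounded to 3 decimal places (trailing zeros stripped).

Answer: (0, 0)
(6, 0)
(-12, 0)
(-6, 0)

Derivation:
Executing turtle program step by step:
Start: pos=(0,0), heading=0, pen down
FD 6: (0,0) -> (6,0) [heading=0, draw]
BK 18: (6,0) -> (-12,0) [heading=0, draw]
RT 90: heading 0 -> 270
LT 90: heading 270 -> 0
FD 6: (-12,0) -> (-6,0) [heading=0, draw]
Final: pos=(-6,0), heading=0, 3 segment(s) drawn
Waypoints (4 total):
(0, 0)
(6, 0)
(-12, 0)
(-6, 0)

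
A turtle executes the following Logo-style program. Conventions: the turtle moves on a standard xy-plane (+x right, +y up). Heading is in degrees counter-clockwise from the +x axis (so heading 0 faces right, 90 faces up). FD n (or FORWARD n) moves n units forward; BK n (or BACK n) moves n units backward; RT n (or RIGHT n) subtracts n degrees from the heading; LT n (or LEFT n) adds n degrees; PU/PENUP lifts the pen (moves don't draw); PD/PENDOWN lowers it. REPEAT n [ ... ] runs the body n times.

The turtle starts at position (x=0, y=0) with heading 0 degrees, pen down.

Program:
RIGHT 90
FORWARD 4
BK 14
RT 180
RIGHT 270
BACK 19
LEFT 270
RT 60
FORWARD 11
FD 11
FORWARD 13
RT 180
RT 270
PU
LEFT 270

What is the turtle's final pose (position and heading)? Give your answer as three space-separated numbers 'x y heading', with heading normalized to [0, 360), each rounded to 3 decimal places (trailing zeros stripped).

Answer: 49.311 27.5 210

Derivation:
Executing turtle program step by step:
Start: pos=(0,0), heading=0, pen down
RT 90: heading 0 -> 270
FD 4: (0,0) -> (0,-4) [heading=270, draw]
BK 14: (0,-4) -> (0,10) [heading=270, draw]
RT 180: heading 270 -> 90
RT 270: heading 90 -> 180
BK 19: (0,10) -> (19,10) [heading=180, draw]
LT 270: heading 180 -> 90
RT 60: heading 90 -> 30
FD 11: (19,10) -> (28.526,15.5) [heading=30, draw]
FD 11: (28.526,15.5) -> (38.053,21) [heading=30, draw]
FD 13: (38.053,21) -> (49.311,27.5) [heading=30, draw]
RT 180: heading 30 -> 210
RT 270: heading 210 -> 300
PU: pen up
LT 270: heading 300 -> 210
Final: pos=(49.311,27.5), heading=210, 6 segment(s) drawn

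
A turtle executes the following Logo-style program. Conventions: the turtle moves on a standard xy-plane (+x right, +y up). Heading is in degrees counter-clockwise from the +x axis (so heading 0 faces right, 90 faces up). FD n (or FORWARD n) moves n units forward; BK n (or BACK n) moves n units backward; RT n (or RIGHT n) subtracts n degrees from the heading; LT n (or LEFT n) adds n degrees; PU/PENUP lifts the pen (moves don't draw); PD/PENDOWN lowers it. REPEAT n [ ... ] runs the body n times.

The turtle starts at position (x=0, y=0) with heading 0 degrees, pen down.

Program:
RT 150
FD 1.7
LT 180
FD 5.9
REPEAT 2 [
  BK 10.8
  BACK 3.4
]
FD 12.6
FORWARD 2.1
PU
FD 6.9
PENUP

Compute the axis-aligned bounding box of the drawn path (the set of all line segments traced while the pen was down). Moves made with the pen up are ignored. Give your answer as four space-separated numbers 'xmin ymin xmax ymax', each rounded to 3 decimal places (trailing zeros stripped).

Answer: -20.958 -12.1 3.637 2.1

Derivation:
Executing turtle program step by step:
Start: pos=(0,0), heading=0, pen down
RT 150: heading 0 -> 210
FD 1.7: (0,0) -> (-1.472,-0.85) [heading=210, draw]
LT 180: heading 210 -> 30
FD 5.9: (-1.472,-0.85) -> (3.637,2.1) [heading=30, draw]
REPEAT 2 [
  -- iteration 1/2 --
  BK 10.8: (3.637,2.1) -> (-5.716,-3.3) [heading=30, draw]
  BK 3.4: (-5.716,-3.3) -> (-8.66,-5) [heading=30, draw]
  -- iteration 2/2 --
  BK 10.8: (-8.66,-5) -> (-18.013,-10.4) [heading=30, draw]
  BK 3.4: (-18.013,-10.4) -> (-20.958,-12.1) [heading=30, draw]
]
FD 12.6: (-20.958,-12.1) -> (-10.046,-5.8) [heading=30, draw]
FD 2.1: (-10.046,-5.8) -> (-8.227,-4.75) [heading=30, draw]
PU: pen up
FD 6.9: (-8.227,-4.75) -> (-2.252,-1.3) [heading=30, move]
PU: pen up
Final: pos=(-2.252,-1.3), heading=30, 8 segment(s) drawn

Segment endpoints: x in {-20.958, -18.013, -10.046, -8.66, -8.227, -5.716, -1.472, 0, 3.637}, y in {-12.1, -10.4, -5.8, -5, -4.75, -3.3, -0.85, 0, 2.1}
xmin=-20.958, ymin=-12.1, xmax=3.637, ymax=2.1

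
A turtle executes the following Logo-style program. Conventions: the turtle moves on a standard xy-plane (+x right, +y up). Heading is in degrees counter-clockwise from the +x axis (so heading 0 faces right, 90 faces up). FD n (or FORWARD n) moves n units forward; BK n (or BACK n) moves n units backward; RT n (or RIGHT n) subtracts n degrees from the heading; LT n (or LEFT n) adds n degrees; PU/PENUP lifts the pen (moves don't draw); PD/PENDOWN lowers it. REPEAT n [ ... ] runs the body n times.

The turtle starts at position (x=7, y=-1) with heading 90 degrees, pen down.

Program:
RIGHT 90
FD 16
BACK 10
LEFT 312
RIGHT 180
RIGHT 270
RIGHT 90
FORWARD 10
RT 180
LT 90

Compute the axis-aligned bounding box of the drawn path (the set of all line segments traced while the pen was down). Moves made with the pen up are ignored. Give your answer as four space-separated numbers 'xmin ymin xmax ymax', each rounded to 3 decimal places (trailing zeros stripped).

Executing turtle program step by step:
Start: pos=(7,-1), heading=90, pen down
RT 90: heading 90 -> 0
FD 16: (7,-1) -> (23,-1) [heading=0, draw]
BK 10: (23,-1) -> (13,-1) [heading=0, draw]
LT 312: heading 0 -> 312
RT 180: heading 312 -> 132
RT 270: heading 132 -> 222
RT 90: heading 222 -> 132
FD 10: (13,-1) -> (6.309,6.431) [heading=132, draw]
RT 180: heading 132 -> 312
LT 90: heading 312 -> 42
Final: pos=(6.309,6.431), heading=42, 3 segment(s) drawn

Segment endpoints: x in {6.309, 7, 13, 23}, y in {-1, 6.431}
xmin=6.309, ymin=-1, xmax=23, ymax=6.431

Answer: 6.309 -1 23 6.431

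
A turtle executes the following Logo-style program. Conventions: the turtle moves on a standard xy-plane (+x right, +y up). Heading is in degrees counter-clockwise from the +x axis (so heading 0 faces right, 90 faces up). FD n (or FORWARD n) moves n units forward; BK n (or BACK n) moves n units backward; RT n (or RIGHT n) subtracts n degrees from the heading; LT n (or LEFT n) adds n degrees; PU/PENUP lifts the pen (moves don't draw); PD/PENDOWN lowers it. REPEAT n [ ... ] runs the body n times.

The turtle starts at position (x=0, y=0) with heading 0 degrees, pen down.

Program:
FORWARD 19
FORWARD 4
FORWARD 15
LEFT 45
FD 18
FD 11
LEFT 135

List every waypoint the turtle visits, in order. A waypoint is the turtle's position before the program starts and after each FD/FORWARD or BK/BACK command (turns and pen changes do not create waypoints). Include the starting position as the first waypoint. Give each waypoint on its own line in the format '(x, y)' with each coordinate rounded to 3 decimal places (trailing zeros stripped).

Answer: (0, 0)
(19, 0)
(23, 0)
(38, 0)
(50.728, 12.728)
(58.506, 20.506)

Derivation:
Executing turtle program step by step:
Start: pos=(0,0), heading=0, pen down
FD 19: (0,0) -> (19,0) [heading=0, draw]
FD 4: (19,0) -> (23,0) [heading=0, draw]
FD 15: (23,0) -> (38,0) [heading=0, draw]
LT 45: heading 0 -> 45
FD 18: (38,0) -> (50.728,12.728) [heading=45, draw]
FD 11: (50.728,12.728) -> (58.506,20.506) [heading=45, draw]
LT 135: heading 45 -> 180
Final: pos=(58.506,20.506), heading=180, 5 segment(s) drawn
Waypoints (6 total):
(0, 0)
(19, 0)
(23, 0)
(38, 0)
(50.728, 12.728)
(58.506, 20.506)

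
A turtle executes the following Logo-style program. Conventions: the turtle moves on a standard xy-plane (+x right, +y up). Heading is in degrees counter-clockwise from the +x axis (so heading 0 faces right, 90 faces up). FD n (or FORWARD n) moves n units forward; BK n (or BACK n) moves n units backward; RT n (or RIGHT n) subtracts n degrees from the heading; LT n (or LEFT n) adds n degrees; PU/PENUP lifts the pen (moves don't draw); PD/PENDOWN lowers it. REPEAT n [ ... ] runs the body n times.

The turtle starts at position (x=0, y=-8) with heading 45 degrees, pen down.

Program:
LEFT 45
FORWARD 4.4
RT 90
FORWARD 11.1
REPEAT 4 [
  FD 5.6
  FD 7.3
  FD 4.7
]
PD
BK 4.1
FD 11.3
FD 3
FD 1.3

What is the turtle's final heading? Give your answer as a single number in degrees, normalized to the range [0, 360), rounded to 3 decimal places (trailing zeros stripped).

Answer: 0

Derivation:
Executing turtle program step by step:
Start: pos=(0,-8), heading=45, pen down
LT 45: heading 45 -> 90
FD 4.4: (0,-8) -> (0,-3.6) [heading=90, draw]
RT 90: heading 90 -> 0
FD 11.1: (0,-3.6) -> (11.1,-3.6) [heading=0, draw]
REPEAT 4 [
  -- iteration 1/4 --
  FD 5.6: (11.1,-3.6) -> (16.7,-3.6) [heading=0, draw]
  FD 7.3: (16.7,-3.6) -> (24,-3.6) [heading=0, draw]
  FD 4.7: (24,-3.6) -> (28.7,-3.6) [heading=0, draw]
  -- iteration 2/4 --
  FD 5.6: (28.7,-3.6) -> (34.3,-3.6) [heading=0, draw]
  FD 7.3: (34.3,-3.6) -> (41.6,-3.6) [heading=0, draw]
  FD 4.7: (41.6,-3.6) -> (46.3,-3.6) [heading=0, draw]
  -- iteration 3/4 --
  FD 5.6: (46.3,-3.6) -> (51.9,-3.6) [heading=0, draw]
  FD 7.3: (51.9,-3.6) -> (59.2,-3.6) [heading=0, draw]
  FD 4.7: (59.2,-3.6) -> (63.9,-3.6) [heading=0, draw]
  -- iteration 4/4 --
  FD 5.6: (63.9,-3.6) -> (69.5,-3.6) [heading=0, draw]
  FD 7.3: (69.5,-3.6) -> (76.8,-3.6) [heading=0, draw]
  FD 4.7: (76.8,-3.6) -> (81.5,-3.6) [heading=0, draw]
]
PD: pen down
BK 4.1: (81.5,-3.6) -> (77.4,-3.6) [heading=0, draw]
FD 11.3: (77.4,-3.6) -> (88.7,-3.6) [heading=0, draw]
FD 3: (88.7,-3.6) -> (91.7,-3.6) [heading=0, draw]
FD 1.3: (91.7,-3.6) -> (93,-3.6) [heading=0, draw]
Final: pos=(93,-3.6), heading=0, 18 segment(s) drawn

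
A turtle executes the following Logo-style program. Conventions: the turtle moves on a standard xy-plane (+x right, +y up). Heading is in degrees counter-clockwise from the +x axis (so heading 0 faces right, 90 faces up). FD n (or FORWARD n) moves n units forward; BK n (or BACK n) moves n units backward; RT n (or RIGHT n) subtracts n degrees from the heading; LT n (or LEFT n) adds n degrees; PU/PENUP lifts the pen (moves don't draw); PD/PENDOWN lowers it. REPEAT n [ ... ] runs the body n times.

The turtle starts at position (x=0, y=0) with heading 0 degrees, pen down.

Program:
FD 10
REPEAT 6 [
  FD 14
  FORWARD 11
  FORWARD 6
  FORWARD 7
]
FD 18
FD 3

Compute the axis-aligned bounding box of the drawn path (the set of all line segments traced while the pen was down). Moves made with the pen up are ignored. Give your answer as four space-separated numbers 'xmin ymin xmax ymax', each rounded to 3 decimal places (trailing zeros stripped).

Answer: 0 0 259 0

Derivation:
Executing turtle program step by step:
Start: pos=(0,0), heading=0, pen down
FD 10: (0,0) -> (10,0) [heading=0, draw]
REPEAT 6 [
  -- iteration 1/6 --
  FD 14: (10,0) -> (24,0) [heading=0, draw]
  FD 11: (24,0) -> (35,0) [heading=0, draw]
  FD 6: (35,0) -> (41,0) [heading=0, draw]
  FD 7: (41,0) -> (48,0) [heading=0, draw]
  -- iteration 2/6 --
  FD 14: (48,0) -> (62,0) [heading=0, draw]
  FD 11: (62,0) -> (73,0) [heading=0, draw]
  FD 6: (73,0) -> (79,0) [heading=0, draw]
  FD 7: (79,0) -> (86,0) [heading=0, draw]
  -- iteration 3/6 --
  FD 14: (86,0) -> (100,0) [heading=0, draw]
  FD 11: (100,0) -> (111,0) [heading=0, draw]
  FD 6: (111,0) -> (117,0) [heading=0, draw]
  FD 7: (117,0) -> (124,0) [heading=0, draw]
  -- iteration 4/6 --
  FD 14: (124,0) -> (138,0) [heading=0, draw]
  FD 11: (138,0) -> (149,0) [heading=0, draw]
  FD 6: (149,0) -> (155,0) [heading=0, draw]
  FD 7: (155,0) -> (162,0) [heading=0, draw]
  -- iteration 5/6 --
  FD 14: (162,0) -> (176,0) [heading=0, draw]
  FD 11: (176,0) -> (187,0) [heading=0, draw]
  FD 6: (187,0) -> (193,0) [heading=0, draw]
  FD 7: (193,0) -> (200,0) [heading=0, draw]
  -- iteration 6/6 --
  FD 14: (200,0) -> (214,0) [heading=0, draw]
  FD 11: (214,0) -> (225,0) [heading=0, draw]
  FD 6: (225,0) -> (231,0) [heading=0, draw]
  FD 7: (231,0) -> (238,0) [heading=0, draw]
]
FD 18: (238,0) -> (256,0) [heading=0, draw]
FD 3: (256,0) -> (259,0) [heading=0, draw]
Final: pos=(259,0), heading=0, 27 segment(s) drawn

Segment endpoints: x in {0, 10, 24, 35, 41, 48, 62, 73, 79, 86, 100, 111, 117, 124, 138, 149, 155, 162, 176, 187, 193, 200, 214, 225, 231, 238, 256, 259}, y in {0}
xmin=0, ymin=0, xmax=259, ymax=0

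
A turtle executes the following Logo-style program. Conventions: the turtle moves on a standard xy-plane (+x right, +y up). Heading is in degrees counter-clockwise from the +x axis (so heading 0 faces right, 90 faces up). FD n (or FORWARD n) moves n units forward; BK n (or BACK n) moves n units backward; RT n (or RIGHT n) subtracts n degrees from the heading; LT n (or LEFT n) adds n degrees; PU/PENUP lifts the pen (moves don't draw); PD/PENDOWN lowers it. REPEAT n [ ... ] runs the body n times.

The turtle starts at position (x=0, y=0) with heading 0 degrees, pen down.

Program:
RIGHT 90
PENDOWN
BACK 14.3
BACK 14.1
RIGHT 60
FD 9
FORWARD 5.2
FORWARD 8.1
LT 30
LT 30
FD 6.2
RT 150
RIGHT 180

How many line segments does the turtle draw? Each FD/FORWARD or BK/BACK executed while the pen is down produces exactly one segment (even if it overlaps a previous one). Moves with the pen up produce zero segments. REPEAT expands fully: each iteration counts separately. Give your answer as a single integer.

Answer: 6

Derivation:
Executing turtle program step by step:
Start: pos=(0,0), heading=0, pen down
RT 90: heading 0 -> 270
PD: pen down
BK 14.3: (0,0) -> (0,14.3) [heading=270, draw]
BK 14.1: (0,14.3) -> (0,28.4) [heading=270, draw]
RT 60: heading 270 -> 210
FD 9: (0,28.4) -> (-7.794,23.9) [heading=210, draw]
FD 5.2: (-7.794,23.9) -> (-12.298,21.3) [heading=210, draw]
FD 8.1: (-12.298,21.3) -> (-19.312,17.25) [heading=210, draw]
LT 30: heading 210 -> 240
LT 30: heading 240 -> 270
FD 6.2: (-19.312,17.25) -> (-19.312,11.05) [heading=270, draw]
RT 150: heading 270 -> 120
RT 180: heading 120 -> 300
Final: pos=(-19.312,11.05), heading=300, 6 segment(s) drawn
Segments drawn: 6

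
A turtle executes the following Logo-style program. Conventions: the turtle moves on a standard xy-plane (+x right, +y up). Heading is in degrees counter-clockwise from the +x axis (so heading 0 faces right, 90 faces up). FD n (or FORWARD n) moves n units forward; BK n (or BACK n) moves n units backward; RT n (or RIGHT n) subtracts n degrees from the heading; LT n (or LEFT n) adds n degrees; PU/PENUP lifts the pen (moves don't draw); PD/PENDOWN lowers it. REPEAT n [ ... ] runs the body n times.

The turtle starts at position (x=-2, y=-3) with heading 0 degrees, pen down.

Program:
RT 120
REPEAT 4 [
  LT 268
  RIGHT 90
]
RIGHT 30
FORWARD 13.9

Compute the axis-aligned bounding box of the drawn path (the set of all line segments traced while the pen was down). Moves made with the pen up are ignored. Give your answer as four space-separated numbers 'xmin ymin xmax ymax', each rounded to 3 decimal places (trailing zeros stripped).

Answer: -14.888 -8.207 -2 -3

Derivation:
Executing turtle program step by step:
Start: pos=(-2,-3), heading=0, pen down
RT 120: heading 0 -> 240
REPEAT 4 [
  -- iteration 1/4 --
  LT 268: heading 240 -> 148
  RT 90: heading 148 -> 58
  -- iteration 2/4 --
  LT 268: heading 58 -> 326
  RT 90: heading 326 -> 236
  -- iteration 3/4 --
  LT 268: heading 236 -> 144
  RT 90: heading 144 -> 54
  -- iteration 4/4 --
  LT 268: heading 54 -> 322
  RT 90: heading 322 -> 232
]
RT 30: heading 232 -> 202
FD 13.9: (-2,-3) -> (-14.888,-8.207) [heading=202, draw]
Final: pos=(-14.888,-8.207), heading=202, 1 segment(s) drawn

Segment endpoints: x in {-14.888, -2}, y in {-8.207, -3}
xmin=-14.888, ymin=-8.207, xmax=-2, ymax=-3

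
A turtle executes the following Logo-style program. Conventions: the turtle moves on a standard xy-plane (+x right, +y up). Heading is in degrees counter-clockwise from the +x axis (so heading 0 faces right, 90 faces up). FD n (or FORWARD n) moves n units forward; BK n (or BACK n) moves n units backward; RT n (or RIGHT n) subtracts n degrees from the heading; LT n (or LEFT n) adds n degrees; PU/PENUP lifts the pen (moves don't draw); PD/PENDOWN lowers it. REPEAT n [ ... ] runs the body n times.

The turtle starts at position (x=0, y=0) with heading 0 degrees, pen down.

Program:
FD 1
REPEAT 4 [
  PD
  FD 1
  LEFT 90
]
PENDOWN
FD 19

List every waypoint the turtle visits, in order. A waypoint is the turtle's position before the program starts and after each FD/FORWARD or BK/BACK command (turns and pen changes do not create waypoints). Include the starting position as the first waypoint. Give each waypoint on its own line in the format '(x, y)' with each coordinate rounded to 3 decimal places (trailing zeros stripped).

Executing turtle program step by step:
Start: pos=(0,0), heading=0, pen down
FD 1: (0,0) -> (1,0) [heading=0, draw]
REPEAT 4 [
  -- iteration 1/4 --
  PD: pen down
  FD 1: (1,0) -> (2,0) [heading=0, draw]
  LT 90: heading 0 -> 90
  -- iteration 2/4 --
  PD: pen down
  FD 1: (2,0) -> (2,1) [heading=90, draw]
  LT 90: heading 90 -> 180
  -- iteration 3/4 --
  PD: pen down
  FD 1: (2,1) -> (1,1) [heading=180, draw]
  LT 90: heading 180 -> 270
  -- iteration 4/4 --
  PD: pen down
  FD 1: (1,1) -> (1,0) [heading=270, draw]
  LT 90: heading 270 -> 0
]
PD: pen down
FD 19: (1,0) -> (20,0) [heading=0, draw]
Final: pos=(20,0), heading=0, 6 segment(s) drawn
Waypoints (7 total):
(0, 0)
(1, 0)
(2, 0)
(2, 1)
(1, 1)
(1, 0)
(20, 0)

Answer: (0, 0)
(1, 0)
(2, 0)
(2, 1)
(1, 1)
(1, 0)
(20, 0)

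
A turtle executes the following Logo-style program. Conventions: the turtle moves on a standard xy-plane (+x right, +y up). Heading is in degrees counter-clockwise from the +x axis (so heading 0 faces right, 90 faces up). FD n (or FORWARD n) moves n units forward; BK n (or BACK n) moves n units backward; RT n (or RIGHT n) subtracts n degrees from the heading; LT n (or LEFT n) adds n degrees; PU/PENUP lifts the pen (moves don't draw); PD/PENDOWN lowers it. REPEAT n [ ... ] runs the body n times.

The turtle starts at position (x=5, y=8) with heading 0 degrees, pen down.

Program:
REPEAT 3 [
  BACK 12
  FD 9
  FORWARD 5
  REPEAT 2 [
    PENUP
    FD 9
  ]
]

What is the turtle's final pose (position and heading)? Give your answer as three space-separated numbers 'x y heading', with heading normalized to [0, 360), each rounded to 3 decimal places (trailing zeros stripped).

Executing turtle program step by step:
Start: pos=(5,8), heading=0, pen down
REPEAT 3 [
  -- iteration 1/3 --
  BK 12: (5,8) -> (-7,8) [heading=0, draw]
  FD 9: (-7,8) -> (2,8) [heading=0, draw]
  FD 5: (2,8) -> (7,8) [heading=0, draw]
  REPEAT 2 [
    -- iteration 1/2 --
    PU: pen up
    FD 9: (7,8) -> (16,8) [heading=0, move]
    -- iteration 2/2 --
    PU: pen up
    FD 9: (16,8) -> (25,8) [heading=0, move]
  ]
  -- iteration 2/3 --
  BK 12: (25,8) -> (13,8) [heading=0, move]
  FD 9: (13,8) -> (22,8) [heading=0, move]
  FD 5: (22,8) -> (27,8) [heading=0, move]
  REPEAT 2 [
    -- iteration 1/2 --
    PU: pen up
    FD 9: (27,8) -> (36,8) [heading=0, move]
    -- iteration 2/2 --
    PU: pen up
    FD 9: (36,8) -> (45,8) [heading=0, move]
  ]
  -- iteration 3/3 --
  BK 12: (45,8) -> (33,8) [heading=0, move]
  FD 9: (33,8) -> (42,8) [heading=0, move]
  FD 5: (42,8) -> (47,8) [heading=0, move]
  REPEAT 2 [
    -- iteration 1/2 --
    PU: pen up
    FD 9: (47,8) -> (56,8) [heading=0, move]
    -- iteration 2/2 --
    PU: pen up
    FD 9: (56,8) -> (65,8) [heading=0, move]
  ]
]
Final: pos=(65,8), heading=0, 3 segment(s) drawn

Answer: 65 8 0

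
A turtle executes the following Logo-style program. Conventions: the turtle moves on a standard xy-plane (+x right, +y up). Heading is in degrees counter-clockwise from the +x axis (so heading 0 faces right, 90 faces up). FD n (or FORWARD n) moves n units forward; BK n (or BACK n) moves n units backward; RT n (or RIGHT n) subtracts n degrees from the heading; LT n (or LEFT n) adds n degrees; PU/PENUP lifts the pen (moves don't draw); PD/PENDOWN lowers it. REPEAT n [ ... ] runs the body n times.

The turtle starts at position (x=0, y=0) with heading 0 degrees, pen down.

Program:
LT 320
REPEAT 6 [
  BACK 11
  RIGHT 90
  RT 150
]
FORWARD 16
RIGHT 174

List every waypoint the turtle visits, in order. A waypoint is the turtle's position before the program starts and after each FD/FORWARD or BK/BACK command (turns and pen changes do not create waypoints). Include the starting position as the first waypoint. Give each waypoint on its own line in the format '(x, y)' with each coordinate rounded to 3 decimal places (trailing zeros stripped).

Executing turtle program step by step:
Start: pos=(0,0), heading=0, pen down
LT 320: heading 0 -> 320
REPEAT 6 [
  -- iteration 1/6 --
  BK 11: (0,0) -> (-8.426,7.071) [heading=320, draw]
  RT 90: heading 320 -> 230
  RT 150: heading 230 -> 80
  -- iteration 2/6 --
  BK 11: (-8.426,7.071) -> (-10.337,-3.762) [heading=80, draw]
  RT 90: heading 80 -> 350
  RT 150: heading 350 -> 200
  -- iteration 3/6 --
  BK 11: (-10.337,-3.762) -> (0,0) [heading=200, draw]
  RT 90: heading 200 -> 110
  RT 150: heading 110 -> 320
  -- iteration 4/6 --
  BK 11: (0,0) -> (-8.426,7.071) [heading=320, draw]
  RT 90: heading 320 -> 230
  RT 150: heading 230 -> 80
  -- iteration 5/6 --
  BK 11: (-8.426,7.071) -> (-10.337,-3.762) [heading=80, draw]
  RT 90: heading 80 -> 350
  RT 150: heading 350 -> 200
  -- iteration 6/6 --
  BK 11: (-10.337,-3.762) -> (0,0) [heading=200, draw]
  RT 90: heading 200 -> 110
  RT 150: heading 110 -> 320
]
FD 16: (0,0) -> (12.257,-10.285) [heading=320, draw]
RT 174: heading 320 -> 146
Final: pos=(12.257,-10.285), heading=146, 7 segment(s) drawn
Waypoints (8 total):
(0, 0)
(-8.426, 7.071)
(-10.337, -3.762)
(0, 0)
(-8.426, 7.071)
(-10.337, -3.762)
(0, 0)
(12.257, -10.285)

Answer: (0, 0)
(-8.426, 7.071)
(-10.337, -3.762)
(0, 0)
(-8.426, 7.071)
(-10.337, -3.762)
(0, 0)
(12.257, -10.285)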